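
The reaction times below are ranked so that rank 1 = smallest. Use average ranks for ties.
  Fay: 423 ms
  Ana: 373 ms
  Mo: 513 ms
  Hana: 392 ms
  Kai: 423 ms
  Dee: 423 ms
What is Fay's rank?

Sorted (ascending): 373, 392, 423, 423, 423, 513
The 3 values of 423 occupy positions 3–5 → average rank 4.
Fay has value 423 ms → rank 4.

4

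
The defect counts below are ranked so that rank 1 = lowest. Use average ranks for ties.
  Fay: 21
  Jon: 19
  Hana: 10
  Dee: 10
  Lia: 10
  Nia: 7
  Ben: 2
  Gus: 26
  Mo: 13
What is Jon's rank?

7

Sorted (ascending): 2, 7, 10, 10, 10, 13, 19, 21, 26
The 3 values of 10 occupy positions 3–5 → average rank 4.
Jon has value 19 → rank 7.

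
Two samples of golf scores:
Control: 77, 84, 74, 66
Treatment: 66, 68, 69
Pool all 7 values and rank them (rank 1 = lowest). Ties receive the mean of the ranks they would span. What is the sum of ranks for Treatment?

Sorted (ascending): 66, 66, 68, 69, 74, 77, 84
The 2 values of 66 occupy positions 1–2 → average rank (1+2)/2 = 1.5.
Treatment values → pooled ranks: 66→1.5, 68→3, 69→4
Rank sum = 1.5 + 3 + 4 = 8.5

8.5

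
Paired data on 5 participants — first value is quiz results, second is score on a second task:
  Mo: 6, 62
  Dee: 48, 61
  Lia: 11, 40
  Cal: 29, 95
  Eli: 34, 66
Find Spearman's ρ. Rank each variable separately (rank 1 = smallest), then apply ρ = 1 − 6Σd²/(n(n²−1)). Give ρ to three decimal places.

Ranks of variable 1: 1, 5, 2, 3, 4
Ranks of variable 2: 3, 2, 1, 5, 4
d = r₁ − r₂: -2, 3, 1, -2, 0
d²: 4, 9, 1, 4, 0; Σd² = 18
ρ = 1 − 6·18/(5·24) = 1 − 108/120 = 0.100

0.100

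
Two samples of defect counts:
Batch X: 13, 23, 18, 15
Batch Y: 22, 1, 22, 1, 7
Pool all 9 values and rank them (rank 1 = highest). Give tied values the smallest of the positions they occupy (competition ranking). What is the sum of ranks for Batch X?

Sorted (descending): 23, 22, 22, 18, 15, 13, 7, 1, 1
The 2 values of 22 occupy positions 2–3 → each gets rank 2.
The 2 values of 1 occupy positions 8–9 → each gets rank 8.
Batch X values → pooled ranks: 13→6, 23→1, 18→4, 15→5
Rank sum = 6 + 1 + 4 + 5 = 16

16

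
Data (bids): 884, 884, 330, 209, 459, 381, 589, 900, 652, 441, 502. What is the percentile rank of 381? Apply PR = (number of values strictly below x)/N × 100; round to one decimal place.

18.2

N = 11.
Strictly below 381: 2. Equal to 381: 1.
PR = 2/11 × 100 = 18.2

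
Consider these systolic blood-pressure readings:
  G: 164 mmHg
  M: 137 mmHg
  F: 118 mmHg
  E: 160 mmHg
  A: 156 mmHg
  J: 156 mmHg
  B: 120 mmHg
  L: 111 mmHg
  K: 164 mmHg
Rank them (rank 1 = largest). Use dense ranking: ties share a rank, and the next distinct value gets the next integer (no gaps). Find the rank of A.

3

Sorted (descending): 164, 164, 160, 156, 156, 137, 120, 118, 111
The 2 values of 164 share dense rank 1.
The 2 values of 156 share dense rank 3.
Remaining distinct values take the next consecutive integers.
A has value 156 mmHg → rank 3.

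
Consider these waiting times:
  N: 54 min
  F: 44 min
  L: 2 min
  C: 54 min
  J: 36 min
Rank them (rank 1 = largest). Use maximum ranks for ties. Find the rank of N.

Sorted (descending): 54, 54, 44, 36, 2
The 2 values of 54 occupy positions 1–2 → each gets rank 2.
N has value 54 min → rank 2.

2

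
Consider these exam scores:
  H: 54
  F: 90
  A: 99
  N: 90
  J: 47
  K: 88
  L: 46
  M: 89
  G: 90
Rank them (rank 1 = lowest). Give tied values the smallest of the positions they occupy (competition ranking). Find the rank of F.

Sorted (ascending): 46, 47, 54, 88, 89, 90, 90, 90, 99
The 3 values of 90 occupy positions 6–8 → each gets rank 6.
F has value 90 → rank 6.

6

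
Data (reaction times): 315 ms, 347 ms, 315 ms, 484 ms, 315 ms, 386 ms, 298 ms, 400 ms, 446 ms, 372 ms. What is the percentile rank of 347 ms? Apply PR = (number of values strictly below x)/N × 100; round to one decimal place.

40.0

N = 10.
Strictly below 347: 4. Equal to 347: 1.
PR = 4/10 × 100 = 40.0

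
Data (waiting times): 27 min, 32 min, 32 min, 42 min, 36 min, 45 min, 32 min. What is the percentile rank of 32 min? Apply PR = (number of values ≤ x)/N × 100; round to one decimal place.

N = 7.
Strictly below 32: 1. Equal to 32: 3.
PR = 4/7 × 100 = 57.1

57.1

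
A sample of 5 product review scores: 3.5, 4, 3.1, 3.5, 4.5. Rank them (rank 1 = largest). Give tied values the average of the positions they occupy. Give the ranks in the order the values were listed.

Sorted (descending): 4.5, 4, 3.5, 3.5, 3.1
The 2 values of 3.5 occupy positions 3–4 → average rank (3+4)/2 = 3.5.

3.5, 2, 5, 3.5, 1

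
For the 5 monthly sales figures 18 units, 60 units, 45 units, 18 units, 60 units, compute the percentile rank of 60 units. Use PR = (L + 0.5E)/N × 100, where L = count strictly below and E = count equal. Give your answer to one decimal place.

N = 5.
Strictly below 60: 3. Equal to 60: 2.
PR = (3 + 0.5·2)/5 × 100 = 80.0

80.0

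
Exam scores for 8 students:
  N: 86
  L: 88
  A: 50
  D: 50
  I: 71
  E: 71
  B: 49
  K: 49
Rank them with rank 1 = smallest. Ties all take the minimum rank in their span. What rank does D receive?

3

Sorted (ascending): 49, 49, 50, 50, 71, 71, 86, 88
The 2 values of 49 occupy positions 1–2 → each gets rank 1.
The 2 values of 50 occupy positions 3–4 → each gets rank 3.
The 2 values of 71 occupy positions 5–6 → each gets rank 5.
D has value 50 → rank 3.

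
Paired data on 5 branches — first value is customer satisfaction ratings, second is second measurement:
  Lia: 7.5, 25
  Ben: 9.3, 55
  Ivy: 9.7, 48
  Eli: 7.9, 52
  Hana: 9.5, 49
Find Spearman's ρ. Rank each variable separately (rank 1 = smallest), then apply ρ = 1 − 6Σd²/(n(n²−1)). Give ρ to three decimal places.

0.100

Ranks of variable 1: 1, 3, 5, 2, 4
Ranks of variable 2: 1, 5, 2, 4, 3
d = r₁ − r₂: 0, -2, 3, -2, 1
d²: 0, 4, 9, 4, 1; Σd² = 18
ρ = 1 − 6·18/(5·24) = 1 − 108/120 = 0.100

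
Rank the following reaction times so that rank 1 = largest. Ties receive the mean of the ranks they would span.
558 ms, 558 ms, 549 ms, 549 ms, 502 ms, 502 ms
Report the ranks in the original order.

1.5, 1.5, 3.5, 3.5, 5.5, 5.5

Sorted (descending): 558, 558, 549, 549, 502, 502
The 2 values of 558 occupy positions 1–2 → average rank (1+2)/2 = 1.5.
The 2 values of 549 occupy positions 3–4 → average rank (3+4)/2 = 3.5.
The 2 values of 502 occupy positions 5–6 → average rank (5+6)/2 = 5.5.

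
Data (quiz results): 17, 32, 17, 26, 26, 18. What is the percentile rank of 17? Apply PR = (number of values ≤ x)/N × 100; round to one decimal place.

33.3

N = 6.
Strictly below 17: 0. Equal to 17: 2.
PR = 2/6 × 100 = 33.3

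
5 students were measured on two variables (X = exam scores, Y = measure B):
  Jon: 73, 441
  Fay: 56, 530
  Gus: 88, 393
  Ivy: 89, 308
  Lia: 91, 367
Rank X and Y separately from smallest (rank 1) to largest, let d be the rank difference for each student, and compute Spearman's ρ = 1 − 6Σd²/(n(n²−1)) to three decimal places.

Ranks of variable 1: 2, 1, 3, 4, 5
Ranks of variable 2: 4, 5, 3, 1, 2
d = r₁ − r₂: -2, -4, 0, 3, 3
d²: 4, 16, 0, 9, 9; Σd² = 38
ρ = 1 − 6·38/(5·24) = 1 − 228/120 = -0.900

-0.900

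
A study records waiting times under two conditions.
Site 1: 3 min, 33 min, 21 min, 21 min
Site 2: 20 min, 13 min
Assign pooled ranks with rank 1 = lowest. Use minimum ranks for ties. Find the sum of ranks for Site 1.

15

Sorted (ascending): 3, 13, 20, 21, 21, 33
The 2 values of 21 occupy positions 4–5 → each gets rank 4.
Site 1 values → pooled ranks: 3→1, 33→6, 21→4, 21→4
Rank sum = 1 + 6 + 4 + 4 = 15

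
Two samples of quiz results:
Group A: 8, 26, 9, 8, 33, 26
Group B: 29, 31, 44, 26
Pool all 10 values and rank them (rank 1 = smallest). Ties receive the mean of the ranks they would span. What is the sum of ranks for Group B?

30

Sorted (ascending): 8, 8, 9, 26, 26, 26, 29, 31, 33, 44
The 2 values of 8 occupy positions 1–2 → average rank (1+2)/2 = 1.5.
The 3 values of 26 occupy positions 4–6 → average rank 5.
Group B values → pooled ranks: 29→7, 31→8, 44→10, 26→5
Rank sum = 7 + 8 + 10 + 5 = 30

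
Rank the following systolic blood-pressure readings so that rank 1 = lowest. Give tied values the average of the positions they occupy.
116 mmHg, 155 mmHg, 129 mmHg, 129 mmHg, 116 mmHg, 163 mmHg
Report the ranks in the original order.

1.5, 5, 3.5, 3.5, 1.5, 6

Sorted (ascending): 116, 116, 129, 129, 155, 163
The 2 values of 116 occupy positions 1–2 → average rank (1+2)/2 = 1.5.
The 2 values of 129 occupy positions 3–4 → average rank (3+4)/2 = 3.5.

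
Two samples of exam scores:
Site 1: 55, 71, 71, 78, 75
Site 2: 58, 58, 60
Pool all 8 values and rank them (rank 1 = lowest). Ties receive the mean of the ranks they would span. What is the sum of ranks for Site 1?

27

Sorted (ascending): 55, 58, 58, 60, 71, 71, 75, 78
The 2 values of 58 occupy positions 2–3 → average rank (2+3)/2 = 2.5.
The 2 values of 71 occupy positions 5–6 → average rank (5+6)/2 = 5.5.
Site 1 values → pooled ranks: 55→1, 71→5.5, 71→5.5, 78→8, 75→7
Rank sum = 1 + 5.5 + 5.5 + 8 + 7 = 27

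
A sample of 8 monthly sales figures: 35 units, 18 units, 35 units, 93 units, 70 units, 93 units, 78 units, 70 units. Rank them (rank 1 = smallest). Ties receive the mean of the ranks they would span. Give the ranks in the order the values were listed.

Sorted (ascending): 18, 35, 35, 70, 70, 78, 93, 93
The 2 values of 35 occupy positions 2–3 → average rank (2+3)/2 = 2.5.
The 2 values of 70 occupy positions 4–5 → average rank (4+5)/2 = 4.5.
The 2 values of 93 occupy positions 7–8 → average rank (7+8)/2 = 7.5.

2.5, 1, 2.5, 7.5, 4.5, 7.5, 6, 4.5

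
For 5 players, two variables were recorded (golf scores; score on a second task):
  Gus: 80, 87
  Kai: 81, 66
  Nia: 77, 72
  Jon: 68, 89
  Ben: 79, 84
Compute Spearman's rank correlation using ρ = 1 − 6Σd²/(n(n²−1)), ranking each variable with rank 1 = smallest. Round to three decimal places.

-0.600

Ranks of variable 1: 4, 5, 2, 1, 3
Ranks of variable 2: 4, 1, 2, 5, 3
d = r₁ − r₂: 0, 4, 0, -4, 0
d²: 0, 16, 0, 16, 0; Σd² = 32
ρ = 1 − 6·32/(5·24) = 1 − 192/120 = -0.600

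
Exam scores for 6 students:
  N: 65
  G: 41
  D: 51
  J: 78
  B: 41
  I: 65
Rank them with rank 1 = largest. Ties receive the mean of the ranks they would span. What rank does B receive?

5.5

Sorted (descending): 78, 65, 65, 51, 41, 41
The 2 values of 65 occupy positions 2–3 → average rank (2+3)/2 = 2.5.
The 2 values of 41 occupy positions 5–6 → average rank (5+6)/2 = 5.5.
B has value 41 → rank 5.5.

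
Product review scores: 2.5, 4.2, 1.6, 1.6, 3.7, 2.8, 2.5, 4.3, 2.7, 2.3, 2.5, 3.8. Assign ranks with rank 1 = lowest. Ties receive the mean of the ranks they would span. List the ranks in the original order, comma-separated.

Sorted (ascending): 1.6, 1.6, 2.3, 2.5, 2.5, 2.5, 2.7, 2.8, 3.7, 3.8, 4.2, 4.3
The 2 values of 1.6 occupy positions 1–2 → average rank (1+2)/2 = 1.5.
The 3 values of 2.5 occupy positions 4–6 → average rank 5.

5, 11, 1.5, 1.5, 9, 8, 5, 12, 7, 3, 5, 10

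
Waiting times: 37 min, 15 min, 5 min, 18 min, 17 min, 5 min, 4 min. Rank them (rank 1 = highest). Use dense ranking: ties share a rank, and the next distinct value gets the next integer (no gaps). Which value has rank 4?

Sorted (descending): 37, 18, 17, 15, 5, 5, 4
The 2 values of 5 share dense rank 5.
Remaining distinct values take the next consecutive integers.
Rank 4 → value 15.

15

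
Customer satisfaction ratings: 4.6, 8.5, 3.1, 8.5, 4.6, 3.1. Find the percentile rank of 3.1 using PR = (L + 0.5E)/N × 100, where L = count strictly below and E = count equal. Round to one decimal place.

16.7

N = 6.
Strictly below 3.1: 0. Equal to 3.1: 2.
PR = (0 + 0.5·2)/6 × 100 = 16.7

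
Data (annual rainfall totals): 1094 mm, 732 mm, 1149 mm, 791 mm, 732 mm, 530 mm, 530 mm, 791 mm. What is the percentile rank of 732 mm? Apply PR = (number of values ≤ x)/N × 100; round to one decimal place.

N = 8.
Strictly below 732: 2. Equal to 732: 2.
PR = 4/8 × 100 = 50.0

50.0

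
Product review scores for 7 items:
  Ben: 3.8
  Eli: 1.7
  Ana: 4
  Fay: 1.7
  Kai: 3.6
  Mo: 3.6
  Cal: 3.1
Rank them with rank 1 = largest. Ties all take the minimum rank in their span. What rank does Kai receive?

3

Sorted (descending): 4, 3.8, 3.6, 3.6, 3.1, 1.7, 1.7
The 2 values of 3.6 occupy positions 3–4 → each gets rank 3.
The 2 values of 1.7 occupy positions 6–7 → each gets rank 6.
Kai has value 3.6 → rank 3.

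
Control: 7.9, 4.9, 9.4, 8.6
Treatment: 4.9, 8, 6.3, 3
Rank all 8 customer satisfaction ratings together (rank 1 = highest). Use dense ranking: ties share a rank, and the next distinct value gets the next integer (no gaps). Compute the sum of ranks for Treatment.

Sorted (descending): 9.4, 8.6, 8, 7.9, 6.3, 4.9, 4.9, 3
The 2 values of 4.9 share dense rank 6.
Remaining distinct values take the next consecutive integers.
Treatment values → pooled ranks: 4.9→6, 8→3, 6.3→5, 3→7
Rank sum = 6 + 3 + 5 + 7 = 21

21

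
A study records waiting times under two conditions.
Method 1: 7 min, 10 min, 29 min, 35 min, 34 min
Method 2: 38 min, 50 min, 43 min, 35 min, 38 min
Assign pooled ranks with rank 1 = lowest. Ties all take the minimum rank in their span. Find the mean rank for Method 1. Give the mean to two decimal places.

Sorted (ascending): 7, 10, 29, 34, 35, 35, 38, 38, 43, 50
The 2 values of 35 occupy positions 5–6 → each gets rank 5.
The 2 values of 38 occupy positions 7–8 → each gets rank 7.
Method 1 values → pooled ranks: 7→1, 10→2, 29→3, 35→5, 34→4
Mean rank = (1 + 2 + 3 + 5 + 4) / 5 = 3.00

3.00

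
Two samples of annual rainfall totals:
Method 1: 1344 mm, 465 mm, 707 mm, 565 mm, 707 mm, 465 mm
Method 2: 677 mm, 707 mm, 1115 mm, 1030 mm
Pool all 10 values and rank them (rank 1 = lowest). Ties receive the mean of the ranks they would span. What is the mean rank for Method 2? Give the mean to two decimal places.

Sorted (ascending): 465, 465, 565, 677, 707, 707, 707, 1030, 1115, 1344
The 2 values of 465 occupy positions 1–2 → average rank (1+2)/2 = 1.5.
The 3 values of 707 occupy positions 5–7 → average rank 6.
Method 2 values → pooled ranks: 677→4, 707→6, 1115→9, 1030→8
Mean rank = (4 + 6 + 9 + 8) / 4 = 6.75

6.75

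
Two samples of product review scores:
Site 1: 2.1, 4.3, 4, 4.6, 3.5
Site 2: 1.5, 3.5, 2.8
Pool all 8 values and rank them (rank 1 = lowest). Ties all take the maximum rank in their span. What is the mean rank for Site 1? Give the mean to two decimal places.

Sorted (ascending): 1.5, 2.1, 2.8, 3.5, 3.5, 4, 4.3, 4.6
The 2 values of 3.5 occupy positions 4–5 → each gets rank 5.
Site 1 values → pooled ranks: 2.1→2, 4.3→7, 4→6, 4.6→8, 3.5→5
Mean rank = (2 + 7 + 6 + 8 + 5) / 5 = 5.60

5.60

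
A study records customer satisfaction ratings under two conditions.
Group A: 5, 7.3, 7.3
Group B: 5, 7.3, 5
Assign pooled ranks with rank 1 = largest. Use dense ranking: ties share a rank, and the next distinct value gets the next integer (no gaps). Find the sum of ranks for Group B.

5

Sorted (descending): 7.3, 7.3, 7.3, 5, 5, 5
The 3 values of 7.3 share dense rank 1.
The 3 values of 5 share dense rank 2.
Group B values → pooled ranks: 5→2, 7.3→1, 5→2
Rank sum = 2 + 1 + 2 = 5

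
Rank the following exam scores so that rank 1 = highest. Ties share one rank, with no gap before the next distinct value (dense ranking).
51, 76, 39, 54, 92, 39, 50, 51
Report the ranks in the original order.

4, 2, 6, 3, 1, 6, 5, 4

Sorted (descending): 92, 76, 54, 51, 51, 50, 39, 39
The 2 values of 51 share dense rank 4.
The 2 values of 39 share dense rank 6.
Remaining distinct values take the next consecutive integers.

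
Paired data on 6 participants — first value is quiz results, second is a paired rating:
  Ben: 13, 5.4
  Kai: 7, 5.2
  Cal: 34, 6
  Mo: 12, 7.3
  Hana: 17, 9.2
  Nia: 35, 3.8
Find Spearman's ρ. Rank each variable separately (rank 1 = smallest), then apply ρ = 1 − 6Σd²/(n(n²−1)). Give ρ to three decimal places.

Ranks of variable 1: 3, 1, 5, 2, 4, 6
Ranks of variable 2: 3, 2, 4, 5, 6, 1
d = r₁ − r₂: 0, -1, 1, -3, -2, 5
d²: 0, 1, 1, 9, 4, 25; Σd² = 40
ρ = 1 − 6·40/(6·35) = 1 − 240/210 = -0.143

-0.143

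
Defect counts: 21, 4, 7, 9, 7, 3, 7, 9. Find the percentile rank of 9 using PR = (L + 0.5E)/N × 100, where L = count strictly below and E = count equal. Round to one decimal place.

N = 8.
Strictly below 9: 5. Equal to 9: 2.
PR = (5 + 0.5·2)/8 × 100 = 75.0

75.0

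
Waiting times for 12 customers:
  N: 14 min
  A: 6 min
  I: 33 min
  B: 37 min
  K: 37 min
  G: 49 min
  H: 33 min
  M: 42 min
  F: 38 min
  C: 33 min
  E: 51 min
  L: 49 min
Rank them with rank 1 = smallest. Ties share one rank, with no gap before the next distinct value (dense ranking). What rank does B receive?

Sorted (ascending): 6, 14, 33, 33, 33, 37, 37, 38, 42, 49, 49, 51
The 3 values of 33 share dense rank 3.
The 2 values of 37 share dense rank 4.
The 2 values of 49 share dense rank 7.
Remaining distinct values take the next consecutive integers.
B has value 37 min → rank 4.

4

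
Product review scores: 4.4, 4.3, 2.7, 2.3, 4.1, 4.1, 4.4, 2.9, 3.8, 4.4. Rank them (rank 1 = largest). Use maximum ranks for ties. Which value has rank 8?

Sorted (descending): 4.4, 4.4, 4.4, 4.3, 4.1, 4.1, 3.8, 2.9, 2.7, 2.3
The 3 values of 4.4 occupy positions 1–3 → each gets rank 3.
The 2 values of 4.1 occupy positions 5–6 → each gets rank 6.
Rank 8 → value 2.9.

2.9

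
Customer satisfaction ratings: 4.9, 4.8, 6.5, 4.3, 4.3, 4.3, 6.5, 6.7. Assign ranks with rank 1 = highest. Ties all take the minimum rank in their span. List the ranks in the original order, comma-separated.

Sorted (descending): 6.7, 6.5, 6.5, 4.9, 4.8, 4.3, 4.3, 4.3
The 2 values of 6.5 occupy positions 2–3 → each gets rank 2.
The 3 values of 4.3 occupy positions 6–8 → each gets rank 6.

4, 5, 2, 6, 6, 6, 2, 1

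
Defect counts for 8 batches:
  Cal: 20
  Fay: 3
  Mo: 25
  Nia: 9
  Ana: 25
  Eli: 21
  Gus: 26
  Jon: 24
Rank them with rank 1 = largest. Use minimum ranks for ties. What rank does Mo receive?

2

Sorted (descending): 26, 25, 25, 24, 21, 20, 9, 3
The 2 values of 25 occupy positions 2–3 → each gets rank 2.
Mo has value 25 → rank 2.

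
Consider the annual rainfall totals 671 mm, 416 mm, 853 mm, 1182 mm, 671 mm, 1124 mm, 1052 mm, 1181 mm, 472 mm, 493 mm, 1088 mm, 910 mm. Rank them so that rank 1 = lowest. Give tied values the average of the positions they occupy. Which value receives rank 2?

472

Sorted (ascending): 416, 472, 493, 671, 671, 853, 910, 1052, 1088, 1124, 1181, 1182
The 2 values of 671 occupy positions 4–5 → average rank (4+5)/2 = 4.5.
Rank 2 → value 472.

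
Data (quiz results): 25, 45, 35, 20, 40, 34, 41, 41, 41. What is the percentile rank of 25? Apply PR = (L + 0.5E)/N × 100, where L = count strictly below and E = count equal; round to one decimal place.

16.7

N = 9.
Strictly below 25: 1. Equal to 25: 1.
PR = (1 + 0.5·1)/9 × 100 = 16.7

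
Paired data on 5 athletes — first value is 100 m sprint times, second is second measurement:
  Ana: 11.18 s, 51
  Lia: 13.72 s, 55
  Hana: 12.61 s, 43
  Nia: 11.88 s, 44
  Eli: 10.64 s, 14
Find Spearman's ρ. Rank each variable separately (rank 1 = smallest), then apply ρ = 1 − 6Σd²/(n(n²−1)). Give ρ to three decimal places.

Ranks of variable 1: 2, 5, 4, 3, 1
Ranks of variable 2: 4, 5, 2, 3, 1
d = r₁ − r₂: -2, 0, 2, 0, 0
d²: 4, 0, 4, 0, 0; Σd² = 8
ρ = 1 − 6·8/(5·24) = 1 − 48/120 = 0.600

0.600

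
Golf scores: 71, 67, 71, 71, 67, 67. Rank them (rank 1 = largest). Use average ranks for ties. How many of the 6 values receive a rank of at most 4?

Sorted (descending): 71, 71, 71, 67, 67, 67
The 3 values of 71 occupy positions 1–3 → average rank 2.
The 3 values of 67 occupy positions 4–6 → average rank 5.
Ranks ≤ 4: {2, 2, 2} → 3 values.

3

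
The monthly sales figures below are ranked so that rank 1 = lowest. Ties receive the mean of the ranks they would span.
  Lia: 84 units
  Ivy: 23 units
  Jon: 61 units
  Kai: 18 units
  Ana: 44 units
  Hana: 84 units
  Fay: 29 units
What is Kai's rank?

Sorted (ascending): 18, 23, 29, 44, 61, 84, 84
The 2 values of 84 occupy positions 6–7 → average rank (6+7)/2 = 6.5.
Kai has value 18 units → rank 1.

1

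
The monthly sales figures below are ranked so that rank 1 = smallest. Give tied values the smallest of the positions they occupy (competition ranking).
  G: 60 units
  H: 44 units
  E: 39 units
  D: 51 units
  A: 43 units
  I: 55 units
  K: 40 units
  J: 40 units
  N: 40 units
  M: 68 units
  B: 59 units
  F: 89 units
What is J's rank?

Sorted (ascending): 39, 40, 40, 40, 43, 44, 51, 55, 59, 60, 68, 89
The 3 values of 40 occupy positions 2–4 → each gets rank 2.
J has value 40 units → rank 2.

2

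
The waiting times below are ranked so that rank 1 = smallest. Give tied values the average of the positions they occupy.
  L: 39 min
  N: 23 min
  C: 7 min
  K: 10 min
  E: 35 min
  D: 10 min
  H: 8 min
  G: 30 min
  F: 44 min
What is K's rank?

Sorted (ascending): 7, 8, 10, 10, 23, 30, 35, 39, 44
The 2 values of 10 occupy positions 3–4 → average rank (3+4)/2 = 3.5.
K has value 10 min → rank 3.5.

3.5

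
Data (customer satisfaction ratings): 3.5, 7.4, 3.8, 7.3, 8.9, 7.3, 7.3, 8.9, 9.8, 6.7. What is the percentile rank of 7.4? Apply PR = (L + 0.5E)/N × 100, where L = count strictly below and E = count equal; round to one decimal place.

N = 10.
Strictly below 7.4: 6. Equal to 7.4: 1.
PR = (6 + 0.5·1)/10 × 100 = 65.0

65.0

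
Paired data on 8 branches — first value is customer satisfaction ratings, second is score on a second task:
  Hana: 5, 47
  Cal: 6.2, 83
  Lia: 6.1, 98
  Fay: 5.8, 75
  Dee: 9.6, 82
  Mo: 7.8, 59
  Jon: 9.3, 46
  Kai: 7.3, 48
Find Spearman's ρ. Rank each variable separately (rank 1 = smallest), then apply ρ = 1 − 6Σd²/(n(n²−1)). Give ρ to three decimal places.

Ranks of variable 1: 1, 4, 3, 2, 8, 6, 7, 5
Ranks of variable 2: 2, 7, 8, 5, 6, 4, 1, 3
d = r₁ − r₂: -1, -3, -5, -3, 2, 2, 6, 2
d²: 1, 9, 25, 9, 4, 4, 36, 4; Σd² = 92
ρ = 1 − 6·92/(8·63) = 1 − 552/504 = -0.095

-0.095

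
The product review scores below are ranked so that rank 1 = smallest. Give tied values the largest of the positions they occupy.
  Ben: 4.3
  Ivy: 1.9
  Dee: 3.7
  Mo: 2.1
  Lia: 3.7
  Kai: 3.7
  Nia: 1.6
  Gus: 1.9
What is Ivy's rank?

Sorted (ascending): 1.6, 1.9, 1.9, 2.1, 3.7, 3.7, 3.7, 4.3
The 2 values of 1.9 occupy positions 2–3 → each gets rank 3.
The 3 values of 3.7 occupy positions 5–7 → each gets rank 7.
Ivy has value 1.9 → rank 3.

3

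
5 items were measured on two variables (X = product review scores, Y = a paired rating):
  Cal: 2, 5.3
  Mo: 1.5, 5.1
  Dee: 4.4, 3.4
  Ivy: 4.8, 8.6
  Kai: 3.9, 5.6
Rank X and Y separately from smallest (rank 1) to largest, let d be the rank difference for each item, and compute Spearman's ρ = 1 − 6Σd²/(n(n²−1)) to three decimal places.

0.400

Ranks of variable 1: 2, 1, 4, 5, 3
Ranks of variable 2: 3, 2, 1, 5, 4
d = r₁ − r₂: -1, -1, 3, 0, -1
d²: 1, 1, 9, 0, 1; Σd² = 12
ρ = 1 − 6·12/(5·24) = 1 − 72/120 = 0.400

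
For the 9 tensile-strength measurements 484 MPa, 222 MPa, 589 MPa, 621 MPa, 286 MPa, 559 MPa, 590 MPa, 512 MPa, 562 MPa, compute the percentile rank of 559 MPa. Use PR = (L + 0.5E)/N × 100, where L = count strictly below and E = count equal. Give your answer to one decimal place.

N = 9.
Strictly below 559: 4. Equal to 559: 1.
PR = (4 + 0.5·1)/9 × 100 = 50.0

50.0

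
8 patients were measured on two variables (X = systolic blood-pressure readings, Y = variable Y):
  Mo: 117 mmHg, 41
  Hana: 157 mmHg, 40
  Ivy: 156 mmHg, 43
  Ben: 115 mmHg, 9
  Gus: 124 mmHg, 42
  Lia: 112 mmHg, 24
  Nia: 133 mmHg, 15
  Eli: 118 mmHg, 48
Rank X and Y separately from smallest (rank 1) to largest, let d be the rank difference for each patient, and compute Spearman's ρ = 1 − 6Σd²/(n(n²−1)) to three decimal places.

Ranks of variable 1: 3, 8, 7, 2, 5, 1, 6, 4
Ranks of variable 2: 5, 4, 7, 1, 6, 3, 2, 8
d = r₁ − r₂: -2, 4, 0, 1, -1, -2, 4, -4
d²: 4, 16, 0, 1, 1, 4, 16, 16; Σd² = 58
ρ = 1 − 6·58/(8·63) = 1 − 348/504 = 0.310

0.310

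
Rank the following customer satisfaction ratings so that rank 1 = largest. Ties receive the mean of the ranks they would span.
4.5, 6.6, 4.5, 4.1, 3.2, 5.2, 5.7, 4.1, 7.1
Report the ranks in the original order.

5.5, 2, 5.5, 7.5, 9, 4, 3, 7.5, 1

Sorted (descending): 7.1, 6.6, 5.7, 5.2, 4.5, 4.5, 4.1, 4.1, 3.2
The 2 values of 4.5 occupy positions 5–6 → average rank (5+6)/2 = 5.5.
The 2 values of 4.1 occupy positions 7–8 → average rank (7+8)/2 = 7.5.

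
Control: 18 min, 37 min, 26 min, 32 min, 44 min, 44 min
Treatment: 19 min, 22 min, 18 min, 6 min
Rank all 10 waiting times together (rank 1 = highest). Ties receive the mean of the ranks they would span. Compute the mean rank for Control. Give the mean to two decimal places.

3.92

Sorted (descending): 44, 44, 37, 32, 26, 22, 19, 18, 18, 6
The 2 values of 44 occupy positions 1–2 → average rank (1+2)/2 = 1.5.
The 2 values of 18 occupy positions 8–9 → average rank (8+9)/2 = 8.5.
Control values → pooled ranks: 18→8.5, 37→3, 26→5, 32→4, 44→1.5, 44→1.5
Mean rank = (8.5 + 3 + 5 + 4 + 1.5 + 1.5) / 6 = 3.92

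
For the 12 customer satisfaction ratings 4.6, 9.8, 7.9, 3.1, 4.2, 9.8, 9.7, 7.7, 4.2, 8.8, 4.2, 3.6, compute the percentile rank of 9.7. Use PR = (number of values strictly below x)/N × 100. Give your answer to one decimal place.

N = 12.
Strictly below 9.7: 9. Equal to 9.7: 1.
PR = 9/12 × 100 = 75.0

75.0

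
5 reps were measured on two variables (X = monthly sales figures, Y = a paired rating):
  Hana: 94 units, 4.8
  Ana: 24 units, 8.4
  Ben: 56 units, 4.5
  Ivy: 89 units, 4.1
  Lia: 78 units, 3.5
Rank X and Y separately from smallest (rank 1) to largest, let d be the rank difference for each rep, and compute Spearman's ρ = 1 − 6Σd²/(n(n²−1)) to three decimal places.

Ranks of variable 1: 5, 1, 2, 4, 3
Ranks of variable 2: 4, 5, 3, 2, 1
d = r₁ − r₂: 1, -4, -1, 2, 2
d²: 1, 16, 1, 4, 4; Σd² = 26
ρ = 1 − 6·26/(5·24) = 1 − 156/120 = -0.300

-0.300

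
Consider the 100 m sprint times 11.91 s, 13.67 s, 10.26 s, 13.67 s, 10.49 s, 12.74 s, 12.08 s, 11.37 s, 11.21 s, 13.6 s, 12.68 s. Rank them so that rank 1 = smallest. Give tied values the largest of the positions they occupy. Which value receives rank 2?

Sorted (ascending): 10.26, 10.49, 11.21, 11.37, 11.91, 12.08, 12.68, 12.74, 13.6, 13.67, 13.67
The 2 values of 13.67 occupy positions 10–11 → each gets rank 11.
Rank 2 → value 10.49.

10.49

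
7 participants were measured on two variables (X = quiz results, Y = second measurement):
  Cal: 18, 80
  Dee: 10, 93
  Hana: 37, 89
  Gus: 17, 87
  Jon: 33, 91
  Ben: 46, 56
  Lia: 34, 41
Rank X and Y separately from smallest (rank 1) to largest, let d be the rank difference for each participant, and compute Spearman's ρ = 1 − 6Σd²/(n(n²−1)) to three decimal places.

Ranks of variable 1: 3, 1, 6, 2, 4, 7, 5
Ranks of variable 2: 3, 7, 5, 4, 6, 2, 1
d = r₁ − r₂: 0, -6, 1, -2, -2, 5, 4
d²: 0, 36, 1, 4, 4, 25, 16; Σd² = 86
ρ = 1 − 6·86/(7·48) = 1 − 516/336 = -0.536

-0.536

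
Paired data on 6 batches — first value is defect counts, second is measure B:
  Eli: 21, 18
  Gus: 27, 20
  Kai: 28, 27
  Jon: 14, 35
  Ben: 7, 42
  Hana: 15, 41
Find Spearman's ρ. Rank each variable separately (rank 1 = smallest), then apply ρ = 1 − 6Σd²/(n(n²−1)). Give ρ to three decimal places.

Ranks of variable 1: 4, 5, 6, 2, 1, 3
Ranks of variable 2: 1, 2, 3, 4, 6, 5
d = r₁ − r₂: 3, 3, 3, -2, -5, -2
d²: 9, 9, 9, 4, 25, 4; Σd² = 60
ρ = 1 − 6·60/(6·35) = 1 − 360/210 = -0.714

-0.714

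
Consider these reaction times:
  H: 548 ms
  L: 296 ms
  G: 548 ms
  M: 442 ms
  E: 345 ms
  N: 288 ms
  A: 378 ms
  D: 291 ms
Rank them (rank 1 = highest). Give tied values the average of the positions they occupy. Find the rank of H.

1.5

Sorted (descending): 548, 548, 442, 378, 345, 296, 291, 288
The 2 values of 548 occupy positions 1–2 → average rank (1+2)/2 = 1.5.
H has value 548 ms → rank 1.5.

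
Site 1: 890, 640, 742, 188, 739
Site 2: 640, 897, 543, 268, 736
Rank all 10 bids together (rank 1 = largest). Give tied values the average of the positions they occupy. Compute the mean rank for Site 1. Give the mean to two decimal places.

Sorted (descending): 897, 890, 742, 739, 736, 640, 640, 543, 268, 188
The 2 values of 640 occupy positions 6–7 → average rank (6+7)/2 = 6.5.
Site 1 values → pooled ranks: 890→2, 640→6.5, 742→3, 188→10, 739→4
Mean rank = (2 + 6.5 + 3 + 10 + 4) / 5 = 5.10

5.10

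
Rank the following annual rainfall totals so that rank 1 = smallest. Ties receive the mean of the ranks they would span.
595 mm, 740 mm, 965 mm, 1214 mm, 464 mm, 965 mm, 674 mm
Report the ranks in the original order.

Sorted (ascending): 464, 595, 674, 740, 965, 965, 1214
The 2 values of 965 occupy positions 5–6 → average rank (5+6)/2 = 5.5.

2, 4, 5.5, 7, 1, 5.5, 3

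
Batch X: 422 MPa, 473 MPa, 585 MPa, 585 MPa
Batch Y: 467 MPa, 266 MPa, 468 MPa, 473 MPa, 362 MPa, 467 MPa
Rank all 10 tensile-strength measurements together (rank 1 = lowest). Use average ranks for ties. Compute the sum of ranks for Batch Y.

25.5

Sorted (ascending): 266, 362, 422, 467, 467, 468, 473, 473, 585, 585
The 2 values of 467 occupy positions 4–5 → average rank (4+5)/2 = 4.5.
The 2 values of 473 occupy positions 7–8 → average rank (7+8)/2 = 7.5.
The 2 values of 585 occupy positions 9–10 → average rank (9+10)/2 = 9.5.
Batch Y values → pooled ranks: 467→4.5, 266→1, 468→6, 473→7.5, 362→2, 467→4.5
Rank sum = 4.5 + 1 + 6 + 7.5 + 2 + 4.5 = 25.5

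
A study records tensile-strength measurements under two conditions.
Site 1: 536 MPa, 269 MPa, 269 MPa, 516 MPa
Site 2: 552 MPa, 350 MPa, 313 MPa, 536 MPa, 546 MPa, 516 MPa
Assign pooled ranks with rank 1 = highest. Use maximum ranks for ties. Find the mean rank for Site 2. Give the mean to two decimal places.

Sorted (descending): 552, 546, 536, 536, 516, 516, 350, 313, 269, 269
The 2 values of 536 occupy positions 3–4 → each gets rank 4.
The 2 values of 516 occupy positions 5–6 → each gets rank 6.
The 2 values of 269 occupy positions 9–10 → each gets rank 10.
Site 2 values → pooled ranks: 552→1, 350→7, 313→8, 536→4, 546→2, 516→6
Mean rank = (1 + 7 + 8 + 4 + 2 + 6) / 6 = 4.67

4.67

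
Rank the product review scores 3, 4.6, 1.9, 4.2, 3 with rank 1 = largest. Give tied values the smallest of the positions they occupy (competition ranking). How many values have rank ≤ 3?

Sorted (descending): 4.6, 4.2, 3, 3, 1.9
The 2 values of 3 occupy positions 3–4 → each gets rank 3.
Ranks ≤ 3: {1, 2, 3, 3} → 4 values.

4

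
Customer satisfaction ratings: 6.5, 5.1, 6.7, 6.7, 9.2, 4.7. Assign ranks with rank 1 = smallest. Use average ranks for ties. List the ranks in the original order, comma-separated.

3, 2, 4.5, 4.5, 6, 1

Sorted (ascending): 4.7, 5.1, 6.5, 6.7, 6.7, 9.2
The 2 values of 6.7 occupy positions 4–5 → average rank (4+5)/2 = 4.5.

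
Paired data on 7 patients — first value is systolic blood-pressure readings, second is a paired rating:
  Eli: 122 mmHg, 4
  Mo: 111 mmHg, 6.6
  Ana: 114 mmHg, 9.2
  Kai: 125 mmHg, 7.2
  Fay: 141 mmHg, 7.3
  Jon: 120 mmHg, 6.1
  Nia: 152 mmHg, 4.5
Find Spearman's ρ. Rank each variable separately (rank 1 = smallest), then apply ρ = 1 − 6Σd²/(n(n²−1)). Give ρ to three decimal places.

-0.214

Ranks of variable 1: 4, 1, 2, 5, 6, 3, 7
Ranks of variable 2: 1, 4, 7, 5, 6, 3, 2
d = r₁ − r₂: 3, -3, -5, 0, 0, 0, 5
d²: 9, 9, 25, 0, 0, 0, 25; Σd² = 68
ρ = 1 − 6·68/(7·48) = 1 − 408/336 = -0.214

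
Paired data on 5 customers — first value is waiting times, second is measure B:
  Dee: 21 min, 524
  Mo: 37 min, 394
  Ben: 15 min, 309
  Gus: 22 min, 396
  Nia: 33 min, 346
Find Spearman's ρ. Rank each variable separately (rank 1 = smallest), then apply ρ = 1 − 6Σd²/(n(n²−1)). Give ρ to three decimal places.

0.100

Ranks of variable 1: 2, 5, 1, 3, 4
Ranks of variable 2: 5, 3, 1, 4, 2
d = r₁ − r₂: -3, 2, 0, -1, 2
d²: 9, 4, 0, 1, 4; Σd² = 18
ρ = 1 − 6·18/(5·24) = 1 − 108/120 = 0.100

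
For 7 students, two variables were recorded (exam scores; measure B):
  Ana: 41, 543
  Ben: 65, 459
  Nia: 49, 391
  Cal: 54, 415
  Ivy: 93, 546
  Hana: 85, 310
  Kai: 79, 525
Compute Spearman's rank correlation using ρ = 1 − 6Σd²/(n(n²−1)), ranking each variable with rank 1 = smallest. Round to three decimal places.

Ranks of variable 1: 1, 4, 2, 3, 7, 6, 5
Ranks of variable 2: 6, 4, 2, 3, 7, 1, 5
d = r₁ − r₂: -5, 0, 0, 0, 0, 5, 0
d²: 25, 0, 0, 0, 0, 25, 0; Σd² = 50
ρ = 1 − 6·50/(7·48) = 1 − 300/336 = 0.107

0.107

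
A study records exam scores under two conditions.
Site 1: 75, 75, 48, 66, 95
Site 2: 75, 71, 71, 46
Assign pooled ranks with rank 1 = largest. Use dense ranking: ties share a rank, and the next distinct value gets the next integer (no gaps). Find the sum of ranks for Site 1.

Sorted (descending): 95, 75, 75, 75, 71, 71, 66, 48, 46
The 3 values of 75 share dense rank 2.
The 2 values of 71 share dense rank 3.
Remaining distinct values take the next consecutive integers.
Site 1 values → pooled ranks: 75→2, 75→2, 48→5, 66→4, 95→1
Rank sum = 2 + 2 + 5 + 4 + 1 = 14

14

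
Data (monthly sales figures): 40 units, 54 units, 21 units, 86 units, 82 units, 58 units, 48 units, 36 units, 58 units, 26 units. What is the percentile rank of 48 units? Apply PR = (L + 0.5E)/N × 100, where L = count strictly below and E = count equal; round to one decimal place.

45.0

N = 10.
Strictly below 48: 4. Equal to 48: 1.
PR = (4 + 0.5·1)/10 × 100 = 45.0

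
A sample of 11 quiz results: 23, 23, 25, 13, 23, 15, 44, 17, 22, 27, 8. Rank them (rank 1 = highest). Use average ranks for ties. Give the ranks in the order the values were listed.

5, 5, 3, 10, 5, 9, 1, 8, 7, 2, 11

Sorted (descending): 44, 27, 25, 23, 23, 23, 22, 17, 15, 13, 8
The 3 values of 23 occupy positions 4–6 → average rank 5.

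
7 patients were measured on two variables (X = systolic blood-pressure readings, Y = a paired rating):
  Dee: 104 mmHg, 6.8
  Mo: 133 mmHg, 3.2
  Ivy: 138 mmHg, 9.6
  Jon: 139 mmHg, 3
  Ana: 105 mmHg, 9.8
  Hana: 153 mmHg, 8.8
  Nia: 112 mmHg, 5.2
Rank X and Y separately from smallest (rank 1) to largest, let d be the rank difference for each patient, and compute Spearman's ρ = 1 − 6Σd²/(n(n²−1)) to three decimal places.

-0.214

Ranks of variable 1: 1, 4, 5, 6, 2, 7, 3
Ranks of variable 2: 4, 2, 6, 1, 7, 5, 3
d = r₁ − r₂: -3, 2, -1, 5, -5, 2, 0
d²: 9, 4, 1, 25, 25, 4, 0; Σd² = 68
ρ = 1 − 6·68/(7·48) = 1 − 408/336 = -0.214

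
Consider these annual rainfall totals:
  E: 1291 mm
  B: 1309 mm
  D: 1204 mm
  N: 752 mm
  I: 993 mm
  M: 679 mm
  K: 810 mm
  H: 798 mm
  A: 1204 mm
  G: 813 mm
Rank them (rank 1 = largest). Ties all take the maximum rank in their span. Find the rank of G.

Sorted (descending): 1309, 1291, 1204, 1204, 993, 813, 810, 798, 752, 679
The 2 values of 1204 occupy positions 3–4 → each gets rank 4.
G has value 813 mm → rank 6.

6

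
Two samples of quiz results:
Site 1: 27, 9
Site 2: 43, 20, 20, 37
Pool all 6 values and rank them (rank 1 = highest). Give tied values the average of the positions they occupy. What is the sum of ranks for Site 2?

Sorted (descending): 43, 37, 27, 20, 20, 9
The 2 values of 20 occupy positions 4–5 → average rank (4+5)/2 = 4.5.
Site 2 values → pooled ranks: 43→1, 20→4.5, 20→4.5, 37→2
Rank sum = 1 + 4.5 + 4.5 + 2 = 12

12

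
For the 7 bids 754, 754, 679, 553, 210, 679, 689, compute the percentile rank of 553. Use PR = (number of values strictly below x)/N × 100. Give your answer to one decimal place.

14.3

N = 7.
Strictly below 553: 1. Equal to 553: 1.
PR = 1/7 × 100 = 14.3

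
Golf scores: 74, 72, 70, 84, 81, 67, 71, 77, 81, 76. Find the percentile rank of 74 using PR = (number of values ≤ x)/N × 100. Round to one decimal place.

50.0

N = 10.
Strictly below 74: 4. Equal to 74: 1.
PR = 5/10 × 100 = 50.0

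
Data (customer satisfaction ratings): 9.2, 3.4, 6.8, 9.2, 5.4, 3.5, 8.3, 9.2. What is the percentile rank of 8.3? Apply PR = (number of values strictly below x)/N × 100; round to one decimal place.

50.0

N = 8.
Strictly below 8.3: 4. Equal to 8.3: 1.
PR = 4/8 × 100 = 50.0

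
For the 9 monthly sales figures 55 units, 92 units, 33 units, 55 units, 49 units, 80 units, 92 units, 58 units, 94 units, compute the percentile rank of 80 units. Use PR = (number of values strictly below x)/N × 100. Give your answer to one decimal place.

N = 9.
Strictly below 80: 5. Equal to 80: 1.
PR = 5/9 × 100 = 55.6

55.6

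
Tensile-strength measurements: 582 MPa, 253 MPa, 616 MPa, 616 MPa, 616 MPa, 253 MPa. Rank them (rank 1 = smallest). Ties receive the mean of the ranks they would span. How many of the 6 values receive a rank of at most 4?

3

Sorted (ascending): 253, 253, 582, 616, 616, 616
The 2 values of 253 occupy positions 1–2 → average rank (1+2)/2 = 1.5.
The 3 values of 616 occupy positions 4–6 → average rank 5.
Ranks ≤ 4: {1.5, 1.5, 3} → 3 values.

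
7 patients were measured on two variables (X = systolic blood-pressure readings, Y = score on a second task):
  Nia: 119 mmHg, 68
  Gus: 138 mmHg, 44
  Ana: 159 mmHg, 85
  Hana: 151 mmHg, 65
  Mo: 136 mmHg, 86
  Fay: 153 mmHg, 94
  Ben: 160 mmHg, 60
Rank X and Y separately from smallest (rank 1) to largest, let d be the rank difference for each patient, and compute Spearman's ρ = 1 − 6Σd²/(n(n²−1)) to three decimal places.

Ranks of variable 1: 1, 3, 6, 4, 2, 5, 7
Ranks of variable 2: 4, 1, 5, 3, 6, 7, 2
d = r₁ − r₂: -3, 2, 1, 1, -4, -2, 5
d²: 9, 4, 1, 1, 16, 4, 25; Σd² = 60
ρ = 1 − 6·60/(7·48) = 1 − 360/336 = -0.071

-0.071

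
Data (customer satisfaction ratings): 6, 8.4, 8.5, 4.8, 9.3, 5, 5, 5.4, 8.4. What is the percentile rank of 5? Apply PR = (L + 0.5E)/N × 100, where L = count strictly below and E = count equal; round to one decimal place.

22.2

N = 9.
Strictly below 5: 1. Equal to 5: 2.
PR = (1 + 0.5·2)/9 × 100 = 22.2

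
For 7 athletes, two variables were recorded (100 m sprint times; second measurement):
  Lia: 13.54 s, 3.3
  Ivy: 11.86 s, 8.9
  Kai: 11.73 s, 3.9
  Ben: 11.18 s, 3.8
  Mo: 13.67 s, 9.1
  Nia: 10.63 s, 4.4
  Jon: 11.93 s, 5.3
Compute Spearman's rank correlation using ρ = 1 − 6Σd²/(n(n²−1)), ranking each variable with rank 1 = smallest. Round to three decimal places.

Ranks of variable 1: 6, 4, 3, 2, 7, 1, 5
Ranks of variable 2: 1, 6, 3, 2, 7, 4, 5
d = r₁ − r₂: 5, -2, 0, 0, 0, -3, 0
d²: 25, 4, 0, 0, 0, 9, 0; Σd² = 38
ρ = 1 − 6·38/(7·48) = 1 − 228/336 = 0.321

0.321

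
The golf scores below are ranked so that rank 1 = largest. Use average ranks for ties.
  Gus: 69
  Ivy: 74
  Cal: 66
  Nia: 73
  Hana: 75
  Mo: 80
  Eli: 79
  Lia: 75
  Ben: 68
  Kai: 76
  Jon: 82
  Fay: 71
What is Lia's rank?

5.5

Sorted (descending): 82, 80, 79, 76, 75, 75, 74, 73, 71, 69, 68, 66
The 2 values of 75 occupy positions 5–6 → average rank (5+6)/2 = 5.5.
Lia has value 75 → rank 5.5.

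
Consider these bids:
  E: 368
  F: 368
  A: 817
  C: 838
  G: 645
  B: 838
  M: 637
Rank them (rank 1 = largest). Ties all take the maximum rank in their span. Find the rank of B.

Sorted (descending): 838, 838, 817, 645, 637, 368, 368
The 2 values of 838 occupy positions 1–2 → each gets rank 2.
The 2 values of 368 occupy positions 6–7 → each gets rank 7.
B has value 838 → rank 2.

2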